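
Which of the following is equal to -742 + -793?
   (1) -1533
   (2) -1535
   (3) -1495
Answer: 2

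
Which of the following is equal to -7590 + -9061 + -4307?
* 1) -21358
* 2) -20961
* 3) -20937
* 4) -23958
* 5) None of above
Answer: 5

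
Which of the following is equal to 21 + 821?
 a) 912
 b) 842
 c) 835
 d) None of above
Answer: b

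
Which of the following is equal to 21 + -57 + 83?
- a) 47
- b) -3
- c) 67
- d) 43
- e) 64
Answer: a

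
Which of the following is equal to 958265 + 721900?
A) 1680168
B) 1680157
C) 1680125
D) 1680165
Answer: D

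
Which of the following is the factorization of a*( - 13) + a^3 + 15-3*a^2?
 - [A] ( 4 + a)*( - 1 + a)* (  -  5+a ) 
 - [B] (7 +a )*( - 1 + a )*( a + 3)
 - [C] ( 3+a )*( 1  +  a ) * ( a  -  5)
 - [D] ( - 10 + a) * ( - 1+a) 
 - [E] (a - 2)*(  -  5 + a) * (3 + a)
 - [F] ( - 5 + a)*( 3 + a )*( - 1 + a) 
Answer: F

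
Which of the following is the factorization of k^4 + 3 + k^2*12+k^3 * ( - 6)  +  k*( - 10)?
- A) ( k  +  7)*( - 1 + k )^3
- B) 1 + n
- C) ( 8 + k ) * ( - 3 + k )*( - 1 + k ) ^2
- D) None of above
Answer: D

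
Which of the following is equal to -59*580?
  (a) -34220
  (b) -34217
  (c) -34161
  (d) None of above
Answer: a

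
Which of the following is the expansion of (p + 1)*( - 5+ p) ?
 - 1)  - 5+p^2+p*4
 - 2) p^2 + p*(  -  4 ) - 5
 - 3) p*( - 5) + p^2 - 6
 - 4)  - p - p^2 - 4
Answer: 2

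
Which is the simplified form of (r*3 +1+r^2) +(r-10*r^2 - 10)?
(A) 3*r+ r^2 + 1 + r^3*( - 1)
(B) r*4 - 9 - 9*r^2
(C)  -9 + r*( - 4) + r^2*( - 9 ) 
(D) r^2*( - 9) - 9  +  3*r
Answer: B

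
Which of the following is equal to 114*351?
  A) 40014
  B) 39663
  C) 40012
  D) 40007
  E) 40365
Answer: A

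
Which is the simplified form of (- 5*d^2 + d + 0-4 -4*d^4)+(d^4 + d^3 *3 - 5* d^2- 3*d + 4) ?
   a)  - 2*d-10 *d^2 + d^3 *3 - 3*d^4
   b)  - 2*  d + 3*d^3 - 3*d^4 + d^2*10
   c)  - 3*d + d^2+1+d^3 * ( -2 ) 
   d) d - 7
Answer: a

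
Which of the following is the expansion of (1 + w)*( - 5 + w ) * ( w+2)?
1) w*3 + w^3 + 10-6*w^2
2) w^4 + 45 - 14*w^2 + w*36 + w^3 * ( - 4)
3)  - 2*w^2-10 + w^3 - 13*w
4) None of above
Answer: 3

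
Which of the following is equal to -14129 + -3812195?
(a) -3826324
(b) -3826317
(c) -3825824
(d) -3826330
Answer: a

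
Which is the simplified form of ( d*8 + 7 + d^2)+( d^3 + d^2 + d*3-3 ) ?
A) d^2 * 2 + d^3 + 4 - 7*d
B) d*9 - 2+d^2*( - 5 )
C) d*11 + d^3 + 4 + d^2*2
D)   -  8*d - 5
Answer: C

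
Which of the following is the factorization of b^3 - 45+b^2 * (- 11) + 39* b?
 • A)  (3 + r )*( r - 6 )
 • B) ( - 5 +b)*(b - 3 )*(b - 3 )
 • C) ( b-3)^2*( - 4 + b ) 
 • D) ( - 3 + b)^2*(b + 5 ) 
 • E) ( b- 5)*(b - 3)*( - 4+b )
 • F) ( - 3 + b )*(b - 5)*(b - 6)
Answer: B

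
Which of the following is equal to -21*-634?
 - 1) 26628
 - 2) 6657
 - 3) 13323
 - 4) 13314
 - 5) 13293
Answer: 4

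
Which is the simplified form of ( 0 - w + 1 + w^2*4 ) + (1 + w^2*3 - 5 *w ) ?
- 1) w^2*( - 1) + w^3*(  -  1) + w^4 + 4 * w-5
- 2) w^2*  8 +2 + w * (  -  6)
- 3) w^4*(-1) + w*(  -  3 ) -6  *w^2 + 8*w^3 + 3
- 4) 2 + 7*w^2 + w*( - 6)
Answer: 4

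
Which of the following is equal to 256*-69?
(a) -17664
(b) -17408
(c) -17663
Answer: a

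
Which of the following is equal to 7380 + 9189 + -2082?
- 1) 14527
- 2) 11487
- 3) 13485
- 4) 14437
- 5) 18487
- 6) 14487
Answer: 6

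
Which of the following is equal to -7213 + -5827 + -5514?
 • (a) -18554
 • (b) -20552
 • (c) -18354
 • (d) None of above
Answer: a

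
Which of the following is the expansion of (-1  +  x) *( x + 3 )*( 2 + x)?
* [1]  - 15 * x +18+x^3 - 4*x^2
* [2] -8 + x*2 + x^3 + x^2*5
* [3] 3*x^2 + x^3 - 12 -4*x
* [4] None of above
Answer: 4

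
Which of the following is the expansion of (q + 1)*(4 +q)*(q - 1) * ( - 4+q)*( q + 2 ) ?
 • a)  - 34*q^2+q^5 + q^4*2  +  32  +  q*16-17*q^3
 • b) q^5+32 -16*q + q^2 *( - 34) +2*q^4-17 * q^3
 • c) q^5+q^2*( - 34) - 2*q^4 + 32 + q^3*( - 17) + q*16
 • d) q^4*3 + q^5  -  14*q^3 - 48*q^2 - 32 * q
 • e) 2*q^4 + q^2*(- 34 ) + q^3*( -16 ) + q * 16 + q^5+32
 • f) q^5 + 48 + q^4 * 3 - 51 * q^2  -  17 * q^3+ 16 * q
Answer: a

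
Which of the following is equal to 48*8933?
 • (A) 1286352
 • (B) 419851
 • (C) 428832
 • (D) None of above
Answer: D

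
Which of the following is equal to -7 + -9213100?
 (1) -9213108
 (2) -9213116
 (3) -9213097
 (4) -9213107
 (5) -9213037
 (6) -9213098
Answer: 4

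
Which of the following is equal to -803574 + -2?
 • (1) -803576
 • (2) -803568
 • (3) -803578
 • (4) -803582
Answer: 1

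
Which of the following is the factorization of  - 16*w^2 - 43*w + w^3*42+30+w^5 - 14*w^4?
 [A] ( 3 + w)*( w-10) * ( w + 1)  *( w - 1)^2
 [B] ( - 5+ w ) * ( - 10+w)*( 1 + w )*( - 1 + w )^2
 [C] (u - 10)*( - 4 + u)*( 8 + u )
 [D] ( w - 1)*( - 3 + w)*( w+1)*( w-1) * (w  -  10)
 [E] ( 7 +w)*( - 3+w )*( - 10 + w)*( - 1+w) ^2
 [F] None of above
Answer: D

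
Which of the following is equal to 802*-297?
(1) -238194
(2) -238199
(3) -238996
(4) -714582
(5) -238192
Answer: 1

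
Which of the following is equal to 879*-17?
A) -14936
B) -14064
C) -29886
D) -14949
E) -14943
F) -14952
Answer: E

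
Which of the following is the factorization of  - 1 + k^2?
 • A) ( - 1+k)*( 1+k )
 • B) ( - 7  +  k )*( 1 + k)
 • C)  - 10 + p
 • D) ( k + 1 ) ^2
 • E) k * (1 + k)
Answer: A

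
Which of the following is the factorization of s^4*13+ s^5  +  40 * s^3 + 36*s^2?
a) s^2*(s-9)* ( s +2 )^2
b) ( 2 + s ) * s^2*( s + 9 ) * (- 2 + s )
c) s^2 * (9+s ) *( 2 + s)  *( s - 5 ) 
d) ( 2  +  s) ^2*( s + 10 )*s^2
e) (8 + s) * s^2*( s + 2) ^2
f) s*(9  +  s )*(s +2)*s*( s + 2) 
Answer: f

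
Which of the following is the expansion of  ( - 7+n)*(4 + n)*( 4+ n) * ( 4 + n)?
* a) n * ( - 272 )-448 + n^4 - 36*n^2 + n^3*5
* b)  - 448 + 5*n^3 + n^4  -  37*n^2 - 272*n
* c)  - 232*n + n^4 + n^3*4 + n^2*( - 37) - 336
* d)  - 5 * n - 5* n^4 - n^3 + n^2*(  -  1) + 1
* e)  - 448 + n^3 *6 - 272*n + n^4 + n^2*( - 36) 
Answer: a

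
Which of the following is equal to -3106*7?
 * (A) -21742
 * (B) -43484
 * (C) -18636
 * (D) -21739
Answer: A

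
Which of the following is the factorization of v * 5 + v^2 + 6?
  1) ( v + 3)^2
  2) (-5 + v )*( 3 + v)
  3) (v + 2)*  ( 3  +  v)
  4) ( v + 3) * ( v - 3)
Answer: 3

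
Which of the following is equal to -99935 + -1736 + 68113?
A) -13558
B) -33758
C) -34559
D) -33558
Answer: D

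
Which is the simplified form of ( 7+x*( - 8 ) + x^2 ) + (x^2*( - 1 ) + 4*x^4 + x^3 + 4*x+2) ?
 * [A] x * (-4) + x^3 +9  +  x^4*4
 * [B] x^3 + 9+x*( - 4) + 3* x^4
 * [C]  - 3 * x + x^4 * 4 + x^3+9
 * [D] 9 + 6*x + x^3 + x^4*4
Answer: A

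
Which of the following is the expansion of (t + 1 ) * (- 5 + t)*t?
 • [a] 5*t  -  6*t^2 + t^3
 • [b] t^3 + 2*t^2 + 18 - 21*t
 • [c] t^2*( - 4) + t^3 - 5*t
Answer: c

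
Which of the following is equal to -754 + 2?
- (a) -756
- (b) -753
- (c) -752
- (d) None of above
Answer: c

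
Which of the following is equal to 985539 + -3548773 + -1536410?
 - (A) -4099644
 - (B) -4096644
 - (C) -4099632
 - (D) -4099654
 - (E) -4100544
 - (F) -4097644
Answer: A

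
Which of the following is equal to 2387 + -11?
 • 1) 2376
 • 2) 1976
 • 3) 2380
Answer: 1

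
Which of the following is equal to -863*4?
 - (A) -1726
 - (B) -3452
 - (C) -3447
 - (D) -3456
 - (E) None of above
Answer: B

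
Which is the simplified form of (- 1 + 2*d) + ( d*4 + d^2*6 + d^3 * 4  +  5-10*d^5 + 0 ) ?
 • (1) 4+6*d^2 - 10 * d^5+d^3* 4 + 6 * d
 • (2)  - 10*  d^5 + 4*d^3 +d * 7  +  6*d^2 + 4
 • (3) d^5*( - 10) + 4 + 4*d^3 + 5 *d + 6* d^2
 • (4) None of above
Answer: 1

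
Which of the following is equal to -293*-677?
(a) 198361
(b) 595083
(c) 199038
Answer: a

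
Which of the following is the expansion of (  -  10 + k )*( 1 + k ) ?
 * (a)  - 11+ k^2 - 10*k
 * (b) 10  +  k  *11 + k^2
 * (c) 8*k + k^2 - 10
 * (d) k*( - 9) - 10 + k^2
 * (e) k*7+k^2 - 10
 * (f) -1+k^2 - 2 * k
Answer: d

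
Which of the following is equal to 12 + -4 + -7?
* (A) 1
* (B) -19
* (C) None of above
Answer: A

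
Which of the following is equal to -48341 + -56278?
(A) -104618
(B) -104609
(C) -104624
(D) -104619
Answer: D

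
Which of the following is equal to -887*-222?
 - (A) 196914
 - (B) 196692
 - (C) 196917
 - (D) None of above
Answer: A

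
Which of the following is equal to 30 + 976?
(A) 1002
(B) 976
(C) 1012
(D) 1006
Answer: D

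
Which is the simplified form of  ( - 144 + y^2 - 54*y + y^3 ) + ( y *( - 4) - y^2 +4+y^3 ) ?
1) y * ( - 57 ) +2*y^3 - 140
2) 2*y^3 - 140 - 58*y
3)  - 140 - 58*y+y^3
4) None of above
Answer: 2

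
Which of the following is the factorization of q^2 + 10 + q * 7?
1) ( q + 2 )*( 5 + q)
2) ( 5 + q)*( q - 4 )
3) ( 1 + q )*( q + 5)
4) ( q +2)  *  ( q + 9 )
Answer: 1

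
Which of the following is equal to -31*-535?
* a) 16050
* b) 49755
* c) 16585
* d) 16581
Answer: c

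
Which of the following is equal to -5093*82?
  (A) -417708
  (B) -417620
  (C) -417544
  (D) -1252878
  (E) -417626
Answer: E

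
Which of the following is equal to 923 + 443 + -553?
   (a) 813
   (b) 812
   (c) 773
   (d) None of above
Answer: a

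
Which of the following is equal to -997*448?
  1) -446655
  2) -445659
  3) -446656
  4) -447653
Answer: 3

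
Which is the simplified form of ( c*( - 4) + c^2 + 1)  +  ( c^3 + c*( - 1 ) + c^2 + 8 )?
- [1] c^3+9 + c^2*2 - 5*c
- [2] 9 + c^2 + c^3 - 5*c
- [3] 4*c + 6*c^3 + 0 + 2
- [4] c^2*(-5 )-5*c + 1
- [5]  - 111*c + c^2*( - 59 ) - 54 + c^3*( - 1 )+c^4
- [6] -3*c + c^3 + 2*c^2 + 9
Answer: 1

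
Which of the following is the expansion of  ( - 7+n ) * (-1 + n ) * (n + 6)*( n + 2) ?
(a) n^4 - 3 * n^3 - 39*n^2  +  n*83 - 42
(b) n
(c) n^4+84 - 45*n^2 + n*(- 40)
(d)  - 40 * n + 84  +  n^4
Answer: c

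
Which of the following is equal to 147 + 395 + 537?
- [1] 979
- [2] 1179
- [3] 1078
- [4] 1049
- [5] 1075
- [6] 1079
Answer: 6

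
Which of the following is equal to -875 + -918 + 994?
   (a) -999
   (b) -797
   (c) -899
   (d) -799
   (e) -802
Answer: d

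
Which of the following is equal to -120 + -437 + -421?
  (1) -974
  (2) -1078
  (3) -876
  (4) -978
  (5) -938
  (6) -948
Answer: 4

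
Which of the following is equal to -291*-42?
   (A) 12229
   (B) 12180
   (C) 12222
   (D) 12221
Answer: C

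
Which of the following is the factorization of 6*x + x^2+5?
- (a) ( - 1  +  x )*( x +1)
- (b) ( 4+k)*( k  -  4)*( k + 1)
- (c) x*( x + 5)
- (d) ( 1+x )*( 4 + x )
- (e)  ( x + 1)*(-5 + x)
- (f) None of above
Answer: f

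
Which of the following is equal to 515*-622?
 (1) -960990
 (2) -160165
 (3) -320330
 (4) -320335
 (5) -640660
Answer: 3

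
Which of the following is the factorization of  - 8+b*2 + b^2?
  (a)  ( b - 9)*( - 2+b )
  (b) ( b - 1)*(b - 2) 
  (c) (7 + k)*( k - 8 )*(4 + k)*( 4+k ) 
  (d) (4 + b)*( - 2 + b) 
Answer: d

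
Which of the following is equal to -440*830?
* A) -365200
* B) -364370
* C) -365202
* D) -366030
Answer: A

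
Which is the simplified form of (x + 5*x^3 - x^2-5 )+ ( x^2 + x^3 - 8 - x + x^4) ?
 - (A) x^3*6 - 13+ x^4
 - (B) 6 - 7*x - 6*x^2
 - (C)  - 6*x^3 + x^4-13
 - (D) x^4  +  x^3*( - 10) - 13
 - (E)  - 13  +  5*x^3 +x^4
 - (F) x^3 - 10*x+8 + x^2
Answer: A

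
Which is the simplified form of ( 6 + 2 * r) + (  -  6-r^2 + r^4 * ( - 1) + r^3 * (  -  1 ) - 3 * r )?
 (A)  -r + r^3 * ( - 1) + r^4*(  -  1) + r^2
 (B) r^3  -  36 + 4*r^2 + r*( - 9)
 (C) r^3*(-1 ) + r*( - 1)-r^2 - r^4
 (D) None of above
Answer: C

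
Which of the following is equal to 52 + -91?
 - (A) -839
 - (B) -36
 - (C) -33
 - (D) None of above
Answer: D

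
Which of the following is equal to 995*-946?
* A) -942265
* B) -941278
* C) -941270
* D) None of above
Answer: C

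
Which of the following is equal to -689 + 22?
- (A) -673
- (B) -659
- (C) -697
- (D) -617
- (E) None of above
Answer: E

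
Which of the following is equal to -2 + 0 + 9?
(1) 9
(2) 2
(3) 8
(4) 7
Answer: 4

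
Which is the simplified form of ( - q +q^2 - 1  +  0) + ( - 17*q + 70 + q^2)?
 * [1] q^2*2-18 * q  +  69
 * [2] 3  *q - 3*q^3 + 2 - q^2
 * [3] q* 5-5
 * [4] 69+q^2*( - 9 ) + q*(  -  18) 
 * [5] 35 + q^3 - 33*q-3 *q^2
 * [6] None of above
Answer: 1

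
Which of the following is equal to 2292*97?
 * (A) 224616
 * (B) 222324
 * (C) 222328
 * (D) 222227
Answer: B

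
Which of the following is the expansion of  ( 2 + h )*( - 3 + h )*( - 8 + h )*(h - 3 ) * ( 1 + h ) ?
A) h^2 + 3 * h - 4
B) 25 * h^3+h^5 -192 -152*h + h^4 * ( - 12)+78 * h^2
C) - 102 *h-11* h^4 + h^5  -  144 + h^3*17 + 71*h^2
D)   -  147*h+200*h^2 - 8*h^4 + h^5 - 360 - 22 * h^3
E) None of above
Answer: C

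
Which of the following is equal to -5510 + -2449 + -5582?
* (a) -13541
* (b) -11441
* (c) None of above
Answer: a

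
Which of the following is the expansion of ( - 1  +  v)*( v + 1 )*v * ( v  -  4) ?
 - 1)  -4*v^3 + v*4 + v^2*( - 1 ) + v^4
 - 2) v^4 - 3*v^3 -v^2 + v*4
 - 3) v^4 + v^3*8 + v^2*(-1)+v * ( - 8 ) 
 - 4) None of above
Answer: 1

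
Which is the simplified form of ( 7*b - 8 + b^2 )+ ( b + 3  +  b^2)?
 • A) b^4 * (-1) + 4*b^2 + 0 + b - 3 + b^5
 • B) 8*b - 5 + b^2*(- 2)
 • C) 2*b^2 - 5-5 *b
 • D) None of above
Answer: D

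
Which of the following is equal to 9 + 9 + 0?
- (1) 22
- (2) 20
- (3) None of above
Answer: 3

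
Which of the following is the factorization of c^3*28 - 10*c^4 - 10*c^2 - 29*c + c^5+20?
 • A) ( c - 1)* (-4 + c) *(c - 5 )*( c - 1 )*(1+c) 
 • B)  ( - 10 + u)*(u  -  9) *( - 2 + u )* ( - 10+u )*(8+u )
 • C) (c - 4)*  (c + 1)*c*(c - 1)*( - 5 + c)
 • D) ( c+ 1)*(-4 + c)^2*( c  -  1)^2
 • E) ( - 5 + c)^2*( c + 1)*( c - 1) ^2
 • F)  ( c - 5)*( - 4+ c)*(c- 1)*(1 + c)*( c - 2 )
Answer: A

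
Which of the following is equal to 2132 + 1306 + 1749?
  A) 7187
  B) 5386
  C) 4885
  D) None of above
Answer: D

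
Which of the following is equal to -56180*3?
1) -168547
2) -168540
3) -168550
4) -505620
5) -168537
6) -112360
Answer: 2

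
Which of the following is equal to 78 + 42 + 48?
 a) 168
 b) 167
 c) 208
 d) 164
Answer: a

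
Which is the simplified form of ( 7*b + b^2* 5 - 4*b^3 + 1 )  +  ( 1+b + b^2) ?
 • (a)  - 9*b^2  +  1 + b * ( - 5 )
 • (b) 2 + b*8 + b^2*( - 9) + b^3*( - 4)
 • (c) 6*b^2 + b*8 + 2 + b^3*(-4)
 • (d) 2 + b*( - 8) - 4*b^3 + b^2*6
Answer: c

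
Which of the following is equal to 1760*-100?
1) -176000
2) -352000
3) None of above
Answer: 1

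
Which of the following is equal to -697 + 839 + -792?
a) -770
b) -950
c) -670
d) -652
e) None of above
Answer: e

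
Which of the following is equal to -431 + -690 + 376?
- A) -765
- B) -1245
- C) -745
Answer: C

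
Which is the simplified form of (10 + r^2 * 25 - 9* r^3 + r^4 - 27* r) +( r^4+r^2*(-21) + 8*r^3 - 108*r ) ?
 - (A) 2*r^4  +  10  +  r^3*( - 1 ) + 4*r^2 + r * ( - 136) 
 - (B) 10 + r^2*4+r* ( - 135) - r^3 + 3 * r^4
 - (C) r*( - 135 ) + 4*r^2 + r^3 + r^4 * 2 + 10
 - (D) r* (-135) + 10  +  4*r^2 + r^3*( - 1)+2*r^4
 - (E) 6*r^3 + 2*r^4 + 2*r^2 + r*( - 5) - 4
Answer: D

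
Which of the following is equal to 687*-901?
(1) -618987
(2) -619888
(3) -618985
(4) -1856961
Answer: 1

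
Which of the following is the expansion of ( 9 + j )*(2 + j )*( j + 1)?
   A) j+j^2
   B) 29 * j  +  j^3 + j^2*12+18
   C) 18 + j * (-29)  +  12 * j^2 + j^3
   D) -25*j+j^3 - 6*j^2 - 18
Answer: B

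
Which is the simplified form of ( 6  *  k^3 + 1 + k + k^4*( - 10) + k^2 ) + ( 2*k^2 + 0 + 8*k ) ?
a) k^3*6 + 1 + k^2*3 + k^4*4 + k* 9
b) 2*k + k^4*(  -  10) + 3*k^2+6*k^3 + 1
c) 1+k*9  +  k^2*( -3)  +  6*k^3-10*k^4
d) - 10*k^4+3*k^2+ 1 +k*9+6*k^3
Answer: d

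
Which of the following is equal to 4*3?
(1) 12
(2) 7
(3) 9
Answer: 1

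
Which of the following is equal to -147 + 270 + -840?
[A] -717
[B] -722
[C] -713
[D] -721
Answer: A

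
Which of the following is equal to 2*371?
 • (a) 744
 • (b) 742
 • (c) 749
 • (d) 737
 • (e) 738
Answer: b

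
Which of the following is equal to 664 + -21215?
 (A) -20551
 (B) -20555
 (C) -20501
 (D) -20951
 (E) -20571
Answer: A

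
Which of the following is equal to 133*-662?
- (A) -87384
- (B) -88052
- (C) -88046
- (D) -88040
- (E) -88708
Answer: C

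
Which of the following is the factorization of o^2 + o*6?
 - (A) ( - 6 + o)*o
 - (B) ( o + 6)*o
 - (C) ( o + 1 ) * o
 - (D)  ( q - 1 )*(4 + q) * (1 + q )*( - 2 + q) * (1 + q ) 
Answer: B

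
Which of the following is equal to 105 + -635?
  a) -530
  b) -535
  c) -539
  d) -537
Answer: a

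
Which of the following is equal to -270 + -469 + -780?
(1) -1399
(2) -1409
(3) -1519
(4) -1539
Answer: 3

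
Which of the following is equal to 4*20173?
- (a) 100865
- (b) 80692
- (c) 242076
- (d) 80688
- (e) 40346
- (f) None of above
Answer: b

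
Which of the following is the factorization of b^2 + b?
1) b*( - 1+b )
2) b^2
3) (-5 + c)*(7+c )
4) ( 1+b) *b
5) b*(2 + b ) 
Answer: 4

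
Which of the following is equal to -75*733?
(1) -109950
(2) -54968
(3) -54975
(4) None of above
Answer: 3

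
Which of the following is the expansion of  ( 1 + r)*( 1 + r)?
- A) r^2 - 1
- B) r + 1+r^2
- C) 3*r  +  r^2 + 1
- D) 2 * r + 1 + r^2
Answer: D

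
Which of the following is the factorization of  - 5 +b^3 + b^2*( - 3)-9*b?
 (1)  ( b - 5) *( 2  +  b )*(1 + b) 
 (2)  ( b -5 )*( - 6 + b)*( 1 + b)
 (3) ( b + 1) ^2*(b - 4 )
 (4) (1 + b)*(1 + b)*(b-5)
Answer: 4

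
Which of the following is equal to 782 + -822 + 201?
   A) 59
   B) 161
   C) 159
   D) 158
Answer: B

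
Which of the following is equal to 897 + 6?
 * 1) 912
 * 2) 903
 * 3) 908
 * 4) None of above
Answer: 2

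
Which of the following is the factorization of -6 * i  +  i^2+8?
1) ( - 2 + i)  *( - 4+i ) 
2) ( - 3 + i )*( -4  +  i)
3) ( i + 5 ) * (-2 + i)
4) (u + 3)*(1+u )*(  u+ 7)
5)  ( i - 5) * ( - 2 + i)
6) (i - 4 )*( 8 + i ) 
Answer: 1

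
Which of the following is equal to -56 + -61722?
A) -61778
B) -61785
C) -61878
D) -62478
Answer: A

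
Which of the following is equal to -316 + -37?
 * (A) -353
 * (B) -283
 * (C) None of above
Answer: A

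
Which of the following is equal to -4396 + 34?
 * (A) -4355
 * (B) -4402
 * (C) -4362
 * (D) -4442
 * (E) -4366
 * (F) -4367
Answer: C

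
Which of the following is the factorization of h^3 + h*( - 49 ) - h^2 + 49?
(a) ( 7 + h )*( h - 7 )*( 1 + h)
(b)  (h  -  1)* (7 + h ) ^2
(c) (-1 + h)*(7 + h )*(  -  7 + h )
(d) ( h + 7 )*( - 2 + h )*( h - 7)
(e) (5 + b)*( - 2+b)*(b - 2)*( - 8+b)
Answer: c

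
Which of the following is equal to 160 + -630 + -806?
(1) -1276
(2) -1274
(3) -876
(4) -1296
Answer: 1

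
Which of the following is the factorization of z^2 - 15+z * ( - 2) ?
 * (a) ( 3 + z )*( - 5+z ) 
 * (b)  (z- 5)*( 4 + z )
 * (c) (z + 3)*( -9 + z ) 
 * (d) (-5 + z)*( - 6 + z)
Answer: a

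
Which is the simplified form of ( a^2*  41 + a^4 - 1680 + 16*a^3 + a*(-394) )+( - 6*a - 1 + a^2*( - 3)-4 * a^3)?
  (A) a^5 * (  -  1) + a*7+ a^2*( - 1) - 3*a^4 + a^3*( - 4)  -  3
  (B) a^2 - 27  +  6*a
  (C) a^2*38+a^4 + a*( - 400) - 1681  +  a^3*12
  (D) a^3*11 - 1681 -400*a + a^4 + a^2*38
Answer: C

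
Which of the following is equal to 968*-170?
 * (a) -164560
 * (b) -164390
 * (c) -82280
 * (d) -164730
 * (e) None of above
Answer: a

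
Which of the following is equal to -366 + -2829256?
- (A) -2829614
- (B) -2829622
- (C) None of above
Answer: B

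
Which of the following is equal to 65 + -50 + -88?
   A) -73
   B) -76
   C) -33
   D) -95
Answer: A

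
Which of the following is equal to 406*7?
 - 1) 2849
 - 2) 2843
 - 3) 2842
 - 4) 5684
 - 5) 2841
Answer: 3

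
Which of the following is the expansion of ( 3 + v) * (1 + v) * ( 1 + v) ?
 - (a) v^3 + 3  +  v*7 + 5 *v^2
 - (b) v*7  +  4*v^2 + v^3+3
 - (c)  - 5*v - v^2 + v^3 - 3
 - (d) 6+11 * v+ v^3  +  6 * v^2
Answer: a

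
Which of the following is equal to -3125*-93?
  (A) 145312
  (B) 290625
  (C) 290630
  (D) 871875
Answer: B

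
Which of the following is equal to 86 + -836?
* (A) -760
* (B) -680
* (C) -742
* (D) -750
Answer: D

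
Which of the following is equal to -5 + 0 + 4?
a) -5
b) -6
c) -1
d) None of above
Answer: c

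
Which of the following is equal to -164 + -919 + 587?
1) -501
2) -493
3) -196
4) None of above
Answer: 4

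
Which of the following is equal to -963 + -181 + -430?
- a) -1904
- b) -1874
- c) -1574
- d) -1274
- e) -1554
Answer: c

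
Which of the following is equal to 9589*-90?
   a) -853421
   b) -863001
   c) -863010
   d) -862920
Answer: c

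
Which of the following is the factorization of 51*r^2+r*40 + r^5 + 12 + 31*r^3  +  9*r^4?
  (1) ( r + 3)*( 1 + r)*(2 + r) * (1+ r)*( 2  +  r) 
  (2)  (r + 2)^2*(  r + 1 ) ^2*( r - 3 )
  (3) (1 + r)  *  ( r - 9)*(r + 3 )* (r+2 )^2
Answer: 1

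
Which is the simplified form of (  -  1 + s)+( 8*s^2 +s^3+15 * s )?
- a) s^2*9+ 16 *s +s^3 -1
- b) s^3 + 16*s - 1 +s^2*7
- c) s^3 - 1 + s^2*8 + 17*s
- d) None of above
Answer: d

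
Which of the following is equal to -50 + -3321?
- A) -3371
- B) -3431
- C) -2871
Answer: A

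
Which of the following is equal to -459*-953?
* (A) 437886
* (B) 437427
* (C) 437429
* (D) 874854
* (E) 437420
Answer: B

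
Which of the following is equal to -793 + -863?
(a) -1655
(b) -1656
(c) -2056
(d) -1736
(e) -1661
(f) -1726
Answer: b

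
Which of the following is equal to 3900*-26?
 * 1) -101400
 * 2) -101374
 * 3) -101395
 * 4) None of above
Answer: 1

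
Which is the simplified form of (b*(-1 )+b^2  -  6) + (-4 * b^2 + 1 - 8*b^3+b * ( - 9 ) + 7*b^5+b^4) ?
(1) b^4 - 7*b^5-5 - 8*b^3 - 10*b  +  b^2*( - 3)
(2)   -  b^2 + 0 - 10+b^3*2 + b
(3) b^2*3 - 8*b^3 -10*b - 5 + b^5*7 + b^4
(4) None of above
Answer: 4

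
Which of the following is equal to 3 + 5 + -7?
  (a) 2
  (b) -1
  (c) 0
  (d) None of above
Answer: d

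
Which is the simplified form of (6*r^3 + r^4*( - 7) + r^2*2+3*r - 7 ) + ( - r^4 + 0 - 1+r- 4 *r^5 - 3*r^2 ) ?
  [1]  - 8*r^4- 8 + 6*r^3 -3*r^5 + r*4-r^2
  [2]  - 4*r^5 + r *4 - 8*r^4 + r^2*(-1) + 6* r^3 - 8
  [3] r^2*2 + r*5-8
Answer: 2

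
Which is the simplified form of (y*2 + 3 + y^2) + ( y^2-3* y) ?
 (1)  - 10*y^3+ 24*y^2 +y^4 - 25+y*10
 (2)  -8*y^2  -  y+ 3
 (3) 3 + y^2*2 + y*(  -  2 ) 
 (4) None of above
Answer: 4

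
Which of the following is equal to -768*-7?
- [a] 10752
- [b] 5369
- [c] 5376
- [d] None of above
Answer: c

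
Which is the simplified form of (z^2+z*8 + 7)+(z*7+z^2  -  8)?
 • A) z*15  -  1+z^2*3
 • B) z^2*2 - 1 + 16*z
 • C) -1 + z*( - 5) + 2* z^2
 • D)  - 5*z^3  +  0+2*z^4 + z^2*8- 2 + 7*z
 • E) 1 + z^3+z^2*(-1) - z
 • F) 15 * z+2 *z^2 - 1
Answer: F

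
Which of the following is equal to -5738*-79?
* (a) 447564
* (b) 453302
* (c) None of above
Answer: b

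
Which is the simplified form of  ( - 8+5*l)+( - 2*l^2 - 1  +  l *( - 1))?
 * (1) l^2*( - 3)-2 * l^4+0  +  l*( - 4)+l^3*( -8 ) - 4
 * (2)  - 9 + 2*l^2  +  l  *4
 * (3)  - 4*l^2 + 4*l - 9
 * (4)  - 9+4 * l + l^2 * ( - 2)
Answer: 4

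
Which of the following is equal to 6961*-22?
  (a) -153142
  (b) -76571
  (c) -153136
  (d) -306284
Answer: a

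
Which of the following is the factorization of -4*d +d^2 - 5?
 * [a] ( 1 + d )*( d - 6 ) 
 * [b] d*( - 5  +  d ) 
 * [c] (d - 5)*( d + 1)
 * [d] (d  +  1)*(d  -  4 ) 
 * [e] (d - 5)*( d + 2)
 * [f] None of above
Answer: c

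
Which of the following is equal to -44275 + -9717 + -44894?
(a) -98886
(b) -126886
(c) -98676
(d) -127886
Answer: a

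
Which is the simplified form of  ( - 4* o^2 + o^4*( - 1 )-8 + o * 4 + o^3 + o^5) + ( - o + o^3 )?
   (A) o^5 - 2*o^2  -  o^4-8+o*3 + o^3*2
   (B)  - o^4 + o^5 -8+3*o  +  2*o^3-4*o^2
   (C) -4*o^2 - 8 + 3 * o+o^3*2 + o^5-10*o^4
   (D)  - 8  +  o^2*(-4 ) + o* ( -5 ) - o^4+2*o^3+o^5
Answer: B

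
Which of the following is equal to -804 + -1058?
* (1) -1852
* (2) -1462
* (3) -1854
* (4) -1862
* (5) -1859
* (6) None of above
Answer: 4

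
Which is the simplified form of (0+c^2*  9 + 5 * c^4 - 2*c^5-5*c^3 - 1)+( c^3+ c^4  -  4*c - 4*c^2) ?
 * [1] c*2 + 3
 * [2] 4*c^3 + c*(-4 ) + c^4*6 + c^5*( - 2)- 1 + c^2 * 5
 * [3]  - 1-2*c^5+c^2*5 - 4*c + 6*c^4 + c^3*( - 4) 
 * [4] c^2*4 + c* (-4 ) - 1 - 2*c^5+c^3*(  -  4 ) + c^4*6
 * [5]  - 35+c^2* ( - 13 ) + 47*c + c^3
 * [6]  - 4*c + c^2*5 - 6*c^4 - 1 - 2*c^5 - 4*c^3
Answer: 3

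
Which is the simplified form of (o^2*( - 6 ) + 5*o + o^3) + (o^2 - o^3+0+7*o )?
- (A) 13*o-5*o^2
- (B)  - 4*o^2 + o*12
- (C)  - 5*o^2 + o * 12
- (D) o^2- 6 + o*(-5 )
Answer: C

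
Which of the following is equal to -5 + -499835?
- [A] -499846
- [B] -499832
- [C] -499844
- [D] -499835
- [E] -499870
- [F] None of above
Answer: F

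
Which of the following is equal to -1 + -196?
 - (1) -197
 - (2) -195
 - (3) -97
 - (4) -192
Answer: 1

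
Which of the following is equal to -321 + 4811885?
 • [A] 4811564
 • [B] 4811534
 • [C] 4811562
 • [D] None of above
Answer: A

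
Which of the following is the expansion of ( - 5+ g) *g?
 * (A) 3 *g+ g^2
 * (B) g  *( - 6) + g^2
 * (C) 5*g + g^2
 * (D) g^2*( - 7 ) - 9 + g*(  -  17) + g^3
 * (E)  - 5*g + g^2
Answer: E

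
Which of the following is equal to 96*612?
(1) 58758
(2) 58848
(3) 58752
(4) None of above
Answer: 3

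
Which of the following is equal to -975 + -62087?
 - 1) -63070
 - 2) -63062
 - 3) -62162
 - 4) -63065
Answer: 2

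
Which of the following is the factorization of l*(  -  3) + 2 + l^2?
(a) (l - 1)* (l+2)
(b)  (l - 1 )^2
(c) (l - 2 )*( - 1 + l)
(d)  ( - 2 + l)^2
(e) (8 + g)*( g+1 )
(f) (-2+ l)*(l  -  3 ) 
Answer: c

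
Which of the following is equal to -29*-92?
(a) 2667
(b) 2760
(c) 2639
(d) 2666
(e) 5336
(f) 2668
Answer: f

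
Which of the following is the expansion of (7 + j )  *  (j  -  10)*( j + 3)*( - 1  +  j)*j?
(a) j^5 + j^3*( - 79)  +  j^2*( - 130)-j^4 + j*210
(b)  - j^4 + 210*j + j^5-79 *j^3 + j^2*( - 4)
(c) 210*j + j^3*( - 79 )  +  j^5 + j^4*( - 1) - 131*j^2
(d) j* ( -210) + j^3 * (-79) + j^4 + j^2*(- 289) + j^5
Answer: c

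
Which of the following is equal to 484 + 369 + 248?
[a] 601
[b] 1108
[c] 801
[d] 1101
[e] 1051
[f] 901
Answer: d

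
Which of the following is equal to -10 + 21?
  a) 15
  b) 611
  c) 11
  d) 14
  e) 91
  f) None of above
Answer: c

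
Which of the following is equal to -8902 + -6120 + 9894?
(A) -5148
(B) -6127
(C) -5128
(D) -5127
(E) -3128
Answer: C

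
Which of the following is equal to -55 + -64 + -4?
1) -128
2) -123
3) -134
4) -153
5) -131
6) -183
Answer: 2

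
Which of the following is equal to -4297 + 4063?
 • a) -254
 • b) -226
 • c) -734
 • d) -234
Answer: d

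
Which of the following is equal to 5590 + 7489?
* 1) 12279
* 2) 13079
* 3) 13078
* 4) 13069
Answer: 2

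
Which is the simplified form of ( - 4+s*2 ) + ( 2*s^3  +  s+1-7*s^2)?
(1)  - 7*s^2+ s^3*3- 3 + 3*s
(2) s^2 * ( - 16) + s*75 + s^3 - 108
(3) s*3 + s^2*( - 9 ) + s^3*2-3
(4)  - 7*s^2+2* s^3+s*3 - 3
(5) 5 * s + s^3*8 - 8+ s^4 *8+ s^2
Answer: 4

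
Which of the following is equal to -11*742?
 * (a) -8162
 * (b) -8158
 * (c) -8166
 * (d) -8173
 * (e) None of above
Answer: a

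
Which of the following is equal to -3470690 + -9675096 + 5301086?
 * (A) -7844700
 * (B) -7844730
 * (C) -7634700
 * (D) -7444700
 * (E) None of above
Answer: A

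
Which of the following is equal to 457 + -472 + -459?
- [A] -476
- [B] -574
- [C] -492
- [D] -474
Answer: D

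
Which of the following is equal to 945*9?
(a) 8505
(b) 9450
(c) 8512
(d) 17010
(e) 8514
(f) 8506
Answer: a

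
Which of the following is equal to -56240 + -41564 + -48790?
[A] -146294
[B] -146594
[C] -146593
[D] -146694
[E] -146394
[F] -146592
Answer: B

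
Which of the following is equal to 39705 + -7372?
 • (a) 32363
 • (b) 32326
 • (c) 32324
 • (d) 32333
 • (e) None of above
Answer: d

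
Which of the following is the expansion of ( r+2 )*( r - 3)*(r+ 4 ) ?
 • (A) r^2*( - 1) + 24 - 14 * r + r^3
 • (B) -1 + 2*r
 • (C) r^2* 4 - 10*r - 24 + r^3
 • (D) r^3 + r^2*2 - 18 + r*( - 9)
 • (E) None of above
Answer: E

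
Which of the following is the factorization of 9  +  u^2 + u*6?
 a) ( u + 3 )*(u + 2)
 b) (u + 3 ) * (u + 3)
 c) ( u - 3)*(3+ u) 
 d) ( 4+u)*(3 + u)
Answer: b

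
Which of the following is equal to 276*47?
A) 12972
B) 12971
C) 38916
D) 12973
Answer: A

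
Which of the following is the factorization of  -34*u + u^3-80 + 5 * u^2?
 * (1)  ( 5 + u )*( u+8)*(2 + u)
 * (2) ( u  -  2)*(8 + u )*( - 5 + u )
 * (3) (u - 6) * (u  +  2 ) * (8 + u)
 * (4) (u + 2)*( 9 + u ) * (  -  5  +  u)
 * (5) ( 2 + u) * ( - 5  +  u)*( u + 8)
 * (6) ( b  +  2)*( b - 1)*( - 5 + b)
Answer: 5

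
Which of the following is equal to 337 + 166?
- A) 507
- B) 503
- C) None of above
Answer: B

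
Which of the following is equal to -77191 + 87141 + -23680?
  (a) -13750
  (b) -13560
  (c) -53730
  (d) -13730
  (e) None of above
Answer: d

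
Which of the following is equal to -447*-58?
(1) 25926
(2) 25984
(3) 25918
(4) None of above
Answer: 1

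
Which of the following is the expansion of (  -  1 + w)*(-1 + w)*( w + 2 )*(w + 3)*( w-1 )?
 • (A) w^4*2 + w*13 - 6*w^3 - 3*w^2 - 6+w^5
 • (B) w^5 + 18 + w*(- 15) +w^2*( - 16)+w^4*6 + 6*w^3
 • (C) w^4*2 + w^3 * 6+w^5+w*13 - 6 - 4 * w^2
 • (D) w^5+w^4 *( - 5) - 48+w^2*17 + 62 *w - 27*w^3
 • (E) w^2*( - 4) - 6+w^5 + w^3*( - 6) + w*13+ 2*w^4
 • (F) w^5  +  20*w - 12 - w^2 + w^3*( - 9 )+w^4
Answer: E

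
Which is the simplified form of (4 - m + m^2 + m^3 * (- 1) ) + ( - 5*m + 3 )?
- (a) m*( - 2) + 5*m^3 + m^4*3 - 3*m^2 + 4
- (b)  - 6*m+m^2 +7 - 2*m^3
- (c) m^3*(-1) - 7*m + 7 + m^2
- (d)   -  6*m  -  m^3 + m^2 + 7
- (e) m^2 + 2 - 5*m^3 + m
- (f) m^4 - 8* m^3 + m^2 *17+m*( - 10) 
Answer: d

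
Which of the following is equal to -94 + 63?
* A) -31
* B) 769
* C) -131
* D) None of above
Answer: A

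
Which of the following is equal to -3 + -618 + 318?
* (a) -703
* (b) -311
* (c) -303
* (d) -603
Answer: c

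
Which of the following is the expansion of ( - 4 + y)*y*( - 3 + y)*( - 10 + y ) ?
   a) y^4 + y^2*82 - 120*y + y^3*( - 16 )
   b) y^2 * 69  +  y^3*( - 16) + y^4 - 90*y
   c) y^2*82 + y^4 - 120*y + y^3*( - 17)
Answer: c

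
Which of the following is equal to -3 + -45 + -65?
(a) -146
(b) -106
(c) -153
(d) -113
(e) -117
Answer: d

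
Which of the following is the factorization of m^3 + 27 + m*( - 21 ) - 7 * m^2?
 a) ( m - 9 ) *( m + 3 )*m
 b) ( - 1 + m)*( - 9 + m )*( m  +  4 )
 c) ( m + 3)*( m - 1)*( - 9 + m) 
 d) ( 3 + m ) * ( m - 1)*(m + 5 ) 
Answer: c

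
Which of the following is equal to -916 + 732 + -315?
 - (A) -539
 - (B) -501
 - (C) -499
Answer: C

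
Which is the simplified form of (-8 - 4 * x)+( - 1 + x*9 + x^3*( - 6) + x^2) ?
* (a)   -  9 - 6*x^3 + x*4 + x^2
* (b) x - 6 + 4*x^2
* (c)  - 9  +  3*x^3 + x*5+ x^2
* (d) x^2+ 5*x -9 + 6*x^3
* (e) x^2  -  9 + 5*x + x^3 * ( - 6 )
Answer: e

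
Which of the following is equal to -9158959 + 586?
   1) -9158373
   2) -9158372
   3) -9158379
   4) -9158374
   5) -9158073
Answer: 1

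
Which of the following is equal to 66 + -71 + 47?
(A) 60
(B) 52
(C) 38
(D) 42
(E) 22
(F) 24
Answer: D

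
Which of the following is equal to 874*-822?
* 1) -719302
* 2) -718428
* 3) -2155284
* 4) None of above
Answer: 2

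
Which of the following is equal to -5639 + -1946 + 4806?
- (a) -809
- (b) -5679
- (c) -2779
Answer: c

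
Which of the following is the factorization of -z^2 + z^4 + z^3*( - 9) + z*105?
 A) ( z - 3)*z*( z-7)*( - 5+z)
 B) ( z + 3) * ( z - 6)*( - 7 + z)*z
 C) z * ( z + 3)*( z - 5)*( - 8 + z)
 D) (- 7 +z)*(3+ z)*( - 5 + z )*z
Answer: D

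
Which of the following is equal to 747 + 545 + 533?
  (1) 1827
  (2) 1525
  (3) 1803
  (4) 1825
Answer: 4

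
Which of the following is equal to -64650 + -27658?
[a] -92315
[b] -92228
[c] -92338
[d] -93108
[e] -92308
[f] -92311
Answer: e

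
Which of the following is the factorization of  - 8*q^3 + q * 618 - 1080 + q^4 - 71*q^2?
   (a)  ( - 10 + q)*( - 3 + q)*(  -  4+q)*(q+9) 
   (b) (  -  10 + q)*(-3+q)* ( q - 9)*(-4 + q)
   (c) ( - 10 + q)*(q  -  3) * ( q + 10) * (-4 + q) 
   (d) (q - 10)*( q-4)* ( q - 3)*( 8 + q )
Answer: a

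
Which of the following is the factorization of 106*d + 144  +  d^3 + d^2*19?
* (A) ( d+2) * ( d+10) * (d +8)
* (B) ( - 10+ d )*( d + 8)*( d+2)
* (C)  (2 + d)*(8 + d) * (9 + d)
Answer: C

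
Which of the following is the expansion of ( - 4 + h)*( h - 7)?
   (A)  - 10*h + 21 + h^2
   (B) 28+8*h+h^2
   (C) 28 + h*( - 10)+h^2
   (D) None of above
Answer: D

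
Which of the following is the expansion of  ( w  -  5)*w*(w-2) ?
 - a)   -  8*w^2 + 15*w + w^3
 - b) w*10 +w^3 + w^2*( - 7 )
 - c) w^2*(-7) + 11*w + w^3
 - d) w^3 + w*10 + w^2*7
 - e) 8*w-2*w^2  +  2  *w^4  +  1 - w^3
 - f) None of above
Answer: b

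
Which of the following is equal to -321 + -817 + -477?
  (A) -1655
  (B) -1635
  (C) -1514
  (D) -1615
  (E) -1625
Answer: D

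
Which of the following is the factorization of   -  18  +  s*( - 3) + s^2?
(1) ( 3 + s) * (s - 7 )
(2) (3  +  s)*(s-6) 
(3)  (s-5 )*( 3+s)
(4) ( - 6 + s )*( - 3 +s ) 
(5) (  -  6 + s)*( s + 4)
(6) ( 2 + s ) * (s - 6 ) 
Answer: 2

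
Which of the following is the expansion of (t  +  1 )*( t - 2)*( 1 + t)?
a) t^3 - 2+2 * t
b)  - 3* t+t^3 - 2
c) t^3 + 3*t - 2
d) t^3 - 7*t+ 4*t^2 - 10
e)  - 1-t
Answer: b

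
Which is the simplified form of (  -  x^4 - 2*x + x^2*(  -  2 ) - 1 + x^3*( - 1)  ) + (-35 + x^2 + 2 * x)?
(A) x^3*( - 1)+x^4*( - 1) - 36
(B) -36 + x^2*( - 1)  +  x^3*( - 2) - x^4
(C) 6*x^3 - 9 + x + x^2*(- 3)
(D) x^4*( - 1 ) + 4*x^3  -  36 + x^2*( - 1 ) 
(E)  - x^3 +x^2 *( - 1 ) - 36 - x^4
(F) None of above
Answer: E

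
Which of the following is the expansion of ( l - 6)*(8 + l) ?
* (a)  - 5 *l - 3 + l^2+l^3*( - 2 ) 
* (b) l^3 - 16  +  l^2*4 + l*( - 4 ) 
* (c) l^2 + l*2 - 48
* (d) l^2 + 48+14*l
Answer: c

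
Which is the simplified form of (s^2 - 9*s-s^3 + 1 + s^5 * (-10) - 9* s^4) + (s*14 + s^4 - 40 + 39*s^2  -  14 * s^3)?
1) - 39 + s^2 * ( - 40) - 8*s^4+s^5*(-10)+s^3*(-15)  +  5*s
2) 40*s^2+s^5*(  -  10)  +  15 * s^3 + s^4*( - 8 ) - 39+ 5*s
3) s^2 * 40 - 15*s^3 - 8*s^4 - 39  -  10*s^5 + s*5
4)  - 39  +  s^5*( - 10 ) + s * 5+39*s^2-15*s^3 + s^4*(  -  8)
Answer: 3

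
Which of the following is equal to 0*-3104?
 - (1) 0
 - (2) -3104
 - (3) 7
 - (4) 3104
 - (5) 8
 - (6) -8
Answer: 1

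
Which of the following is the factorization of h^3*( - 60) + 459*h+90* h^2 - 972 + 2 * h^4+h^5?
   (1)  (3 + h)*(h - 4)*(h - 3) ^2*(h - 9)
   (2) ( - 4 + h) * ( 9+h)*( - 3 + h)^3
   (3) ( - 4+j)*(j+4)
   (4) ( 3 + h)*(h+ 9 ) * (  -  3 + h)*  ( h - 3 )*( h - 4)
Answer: 4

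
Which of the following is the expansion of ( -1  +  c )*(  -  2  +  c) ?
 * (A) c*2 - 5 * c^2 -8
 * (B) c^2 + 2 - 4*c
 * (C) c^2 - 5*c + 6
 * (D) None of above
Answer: D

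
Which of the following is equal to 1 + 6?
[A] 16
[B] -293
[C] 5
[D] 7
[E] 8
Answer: D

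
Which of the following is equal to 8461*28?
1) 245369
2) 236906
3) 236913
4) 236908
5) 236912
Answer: 4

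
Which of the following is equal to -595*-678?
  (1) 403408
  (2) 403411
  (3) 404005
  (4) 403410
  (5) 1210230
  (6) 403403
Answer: 4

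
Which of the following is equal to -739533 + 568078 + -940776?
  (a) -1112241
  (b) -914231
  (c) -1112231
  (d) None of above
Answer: c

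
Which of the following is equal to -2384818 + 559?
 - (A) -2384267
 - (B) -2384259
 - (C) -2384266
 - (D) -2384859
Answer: B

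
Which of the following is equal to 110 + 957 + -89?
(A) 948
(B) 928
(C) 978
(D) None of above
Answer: C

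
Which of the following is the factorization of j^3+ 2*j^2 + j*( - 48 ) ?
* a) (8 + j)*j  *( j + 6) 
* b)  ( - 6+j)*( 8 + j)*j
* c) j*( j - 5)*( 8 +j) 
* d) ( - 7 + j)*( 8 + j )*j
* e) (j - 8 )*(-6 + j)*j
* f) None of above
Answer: b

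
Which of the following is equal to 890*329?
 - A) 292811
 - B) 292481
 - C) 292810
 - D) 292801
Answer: C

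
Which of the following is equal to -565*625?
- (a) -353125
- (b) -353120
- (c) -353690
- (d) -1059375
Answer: a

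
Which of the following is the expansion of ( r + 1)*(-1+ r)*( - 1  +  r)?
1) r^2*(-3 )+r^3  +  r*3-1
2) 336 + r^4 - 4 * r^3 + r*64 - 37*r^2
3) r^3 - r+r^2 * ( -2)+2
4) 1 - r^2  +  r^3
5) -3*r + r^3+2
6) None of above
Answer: 6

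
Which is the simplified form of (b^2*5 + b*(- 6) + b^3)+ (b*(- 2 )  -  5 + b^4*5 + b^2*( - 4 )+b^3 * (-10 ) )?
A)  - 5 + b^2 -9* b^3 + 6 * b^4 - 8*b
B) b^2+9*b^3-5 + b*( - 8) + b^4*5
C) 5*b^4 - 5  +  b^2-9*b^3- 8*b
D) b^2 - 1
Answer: C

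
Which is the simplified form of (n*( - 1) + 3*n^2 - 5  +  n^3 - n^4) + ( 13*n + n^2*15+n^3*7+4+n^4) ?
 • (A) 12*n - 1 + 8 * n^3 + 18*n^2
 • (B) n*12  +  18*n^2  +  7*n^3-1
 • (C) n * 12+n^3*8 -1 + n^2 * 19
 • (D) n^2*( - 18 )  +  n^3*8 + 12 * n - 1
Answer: A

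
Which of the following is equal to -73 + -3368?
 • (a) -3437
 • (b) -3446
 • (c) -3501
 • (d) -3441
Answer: d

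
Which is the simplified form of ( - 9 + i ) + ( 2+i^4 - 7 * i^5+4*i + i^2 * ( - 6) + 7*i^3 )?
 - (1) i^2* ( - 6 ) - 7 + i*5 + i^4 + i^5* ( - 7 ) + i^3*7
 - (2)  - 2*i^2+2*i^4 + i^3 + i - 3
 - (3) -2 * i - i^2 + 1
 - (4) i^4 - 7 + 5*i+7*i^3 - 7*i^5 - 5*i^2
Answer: 1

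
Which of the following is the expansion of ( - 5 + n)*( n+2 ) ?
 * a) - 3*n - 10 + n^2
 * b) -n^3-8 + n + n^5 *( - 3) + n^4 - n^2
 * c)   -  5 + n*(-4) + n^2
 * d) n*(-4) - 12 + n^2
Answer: a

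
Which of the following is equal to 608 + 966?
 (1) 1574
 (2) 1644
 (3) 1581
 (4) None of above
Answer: 1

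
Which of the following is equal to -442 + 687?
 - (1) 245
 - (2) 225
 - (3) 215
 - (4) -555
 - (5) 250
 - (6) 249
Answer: 1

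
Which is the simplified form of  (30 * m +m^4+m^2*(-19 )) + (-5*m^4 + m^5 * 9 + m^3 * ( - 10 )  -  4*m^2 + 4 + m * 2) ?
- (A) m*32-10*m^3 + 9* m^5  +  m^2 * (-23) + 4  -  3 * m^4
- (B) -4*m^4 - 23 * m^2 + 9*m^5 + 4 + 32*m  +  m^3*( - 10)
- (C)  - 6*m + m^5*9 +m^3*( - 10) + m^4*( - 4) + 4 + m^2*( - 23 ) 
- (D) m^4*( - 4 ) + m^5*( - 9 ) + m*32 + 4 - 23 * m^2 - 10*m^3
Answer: B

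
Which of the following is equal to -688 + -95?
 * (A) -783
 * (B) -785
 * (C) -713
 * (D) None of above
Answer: A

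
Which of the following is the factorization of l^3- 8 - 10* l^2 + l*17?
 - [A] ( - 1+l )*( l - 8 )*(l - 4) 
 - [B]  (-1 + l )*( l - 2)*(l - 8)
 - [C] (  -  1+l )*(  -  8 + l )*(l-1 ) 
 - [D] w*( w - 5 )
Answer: C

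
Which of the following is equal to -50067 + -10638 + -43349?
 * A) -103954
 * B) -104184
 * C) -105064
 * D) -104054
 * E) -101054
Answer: D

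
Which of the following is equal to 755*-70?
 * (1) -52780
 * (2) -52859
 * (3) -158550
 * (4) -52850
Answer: 4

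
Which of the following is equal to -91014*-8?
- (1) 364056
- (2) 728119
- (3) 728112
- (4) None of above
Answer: 3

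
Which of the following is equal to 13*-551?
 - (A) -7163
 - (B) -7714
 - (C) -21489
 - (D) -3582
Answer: A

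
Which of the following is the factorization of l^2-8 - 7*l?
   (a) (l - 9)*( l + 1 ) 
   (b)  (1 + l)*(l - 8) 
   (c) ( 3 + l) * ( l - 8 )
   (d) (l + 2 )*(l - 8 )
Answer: b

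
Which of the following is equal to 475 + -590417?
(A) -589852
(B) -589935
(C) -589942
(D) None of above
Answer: C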